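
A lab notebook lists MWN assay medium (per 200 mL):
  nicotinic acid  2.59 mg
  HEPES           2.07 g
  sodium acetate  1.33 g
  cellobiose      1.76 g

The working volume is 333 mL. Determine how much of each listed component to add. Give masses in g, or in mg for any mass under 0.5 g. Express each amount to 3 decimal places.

nicotinic acid 4.312 mg; HEPES 3.447 g; sodium acetate 2.214 g; cellobiose 2.930 g

Ratio of target to recipe volume: 333 / 200 = 1.665.
nicotinic acid: 2.59 mg × (333 mL / 200 mL) = 4.312 mg
HEPES: 2.07 g × (333 mL / 200 mL) = 3.447 g
sodium acetate: 1.33 g × (333 mL / 200 mL) = 2.214 g
cellobiose: 1.76 g × (333 mL / 200 mL) = 2.930 g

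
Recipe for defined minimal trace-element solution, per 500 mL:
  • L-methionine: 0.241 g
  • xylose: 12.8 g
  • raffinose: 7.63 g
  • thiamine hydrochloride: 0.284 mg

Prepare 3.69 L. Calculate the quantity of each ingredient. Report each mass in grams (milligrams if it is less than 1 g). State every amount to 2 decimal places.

Ratio of target to recipe volume: 3690 / 500 = 7.38.
L-methionine: 0.241 g × (3690 mL / 500 mL) = 1.78 g
xylose: 12.8 g × (3690 mL / 500 mL) = 94.46 g
raffinose: 7.63 g × (3690 mL / 500 mL) = 56.31 g
thiamine hydrochloride: 0.284 mg × (3690 mL / 500 mL) = 2.10 mg

L-methionine 1.78 g; xylose 94.46 g; raffinose 56.31 g; thiamine hydrochloride 2.10 mg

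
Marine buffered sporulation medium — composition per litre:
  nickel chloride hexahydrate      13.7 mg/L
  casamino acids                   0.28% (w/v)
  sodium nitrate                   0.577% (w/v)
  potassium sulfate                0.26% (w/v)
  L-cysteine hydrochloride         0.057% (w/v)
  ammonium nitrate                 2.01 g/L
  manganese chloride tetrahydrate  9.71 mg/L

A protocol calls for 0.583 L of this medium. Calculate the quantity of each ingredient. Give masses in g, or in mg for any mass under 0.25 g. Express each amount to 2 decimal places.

nickel chloride hexahydrate 7.99 mg; casamino acids 1.63 g; sodium nitrate 3.36 g; potassium sulfate 1.52 g; L-cysteine hydrochloride 0.33 g; ammonium nitrate 1.17 g; manganese chloride tetrahydrate 5.66 mg

Working volume: 0.583 L.
nickel chloride hexahydrate: 13.7 mg/L × 0.583 L = 7.99 mg
casamino acids: 0.28% w/v = 2.8 g/L → 2.8 × 0.583 L = 1.63 g
sodium nitrate: 0.577 g per 100 mL × 583 mL ÷ 100 = 3.36 g
potassium sulfate: 0.26% w/v = 2.6 g/L → 2.6 × 0.583 L = 1.52 g
L-cysteine hydrochloride: 0.057% w/v = 0.57 g/L → 0.57 × 0.583 L = 0.33 g
ammonium nitrate: 2.01 g/L × 0.583 L = 1.17 g
manganese chloride tetrahydrate: 9.71 mg/L × 0.583 L = 5.66 mg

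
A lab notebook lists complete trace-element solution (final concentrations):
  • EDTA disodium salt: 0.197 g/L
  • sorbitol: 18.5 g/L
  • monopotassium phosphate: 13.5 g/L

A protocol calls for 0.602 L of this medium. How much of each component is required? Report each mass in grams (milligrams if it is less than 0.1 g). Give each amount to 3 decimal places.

EDTA disodium salt 0.119 g; sorbitol 11.137 g; monopotassium phosphate 8.127 g

Scale factor relative to 1 L: 0.602.
EDTA disodium salt: 0.197 g/L × 0.602 L = 0.119 g
sorbitol: 18.5 g/L × 0.602 L = 11.137 g
monopotassium phosphate: 13.5 g/L × 0.602 L = 8.127 g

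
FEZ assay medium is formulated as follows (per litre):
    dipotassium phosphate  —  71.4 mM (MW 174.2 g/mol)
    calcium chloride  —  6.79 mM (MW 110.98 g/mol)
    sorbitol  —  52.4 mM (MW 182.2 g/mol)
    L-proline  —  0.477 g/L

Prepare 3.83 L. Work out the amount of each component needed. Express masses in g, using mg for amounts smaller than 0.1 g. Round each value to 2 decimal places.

dipotassium phosphate 47.64 g; calcium chloride 2.89 g; sorbitol 36.57 g; L-proline 1.83 g

Working volume: 3.83 L.
dipotassium phosphate: 71.4 mmol/L × 174.2 g/mol × 3.83 L ÷ 1000 = 47.64 g
calcium chloride: 6.79 mmol/L × 110.98 g/mol × 3.83 L ÷ 1000 = 2.89 g
sorbitol: 52.4 mmol/L × 182.2 g/mol × 3.83 L ÷ 1000 = 36.57 g
L-proline: 0.477 g/L × 3.83 L = 1.83 g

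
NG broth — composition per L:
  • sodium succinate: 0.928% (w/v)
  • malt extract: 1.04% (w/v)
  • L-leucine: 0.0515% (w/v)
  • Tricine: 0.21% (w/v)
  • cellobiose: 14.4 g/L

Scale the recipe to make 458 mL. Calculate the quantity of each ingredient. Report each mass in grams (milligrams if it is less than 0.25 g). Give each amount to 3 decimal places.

Target volume = 458 mL = 0.458 L.
sodium succinate: 0.928 g per 100 mL × 458 mL ÷ 100 = 4.250 g
malt extract: 1.04% w/v = 10.4 g/L → 10.4 × 0.458 L = 4.763 g
L-leucine: 0.0515% w/v = 0.515 g/L → 0.515 × 0.458 L = 0.23587 g = 235.870 mg
Tricine: 0.21 g per 100 mL × 458 mL ÷ 100 = 0.962 g
cellobiose: 14.4 g/L × 0.458 L = 6.595 g

sodium succinate 4.250 g; malt extract 4.763 g; L-leucine 235.870 mg; Tricine 0.962 g; cellobiose 6.595 g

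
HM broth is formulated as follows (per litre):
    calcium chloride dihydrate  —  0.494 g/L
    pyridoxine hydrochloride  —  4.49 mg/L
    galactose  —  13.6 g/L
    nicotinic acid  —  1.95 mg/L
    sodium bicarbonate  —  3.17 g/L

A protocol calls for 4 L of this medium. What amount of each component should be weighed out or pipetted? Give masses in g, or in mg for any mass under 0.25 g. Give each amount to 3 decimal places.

calcium chloride dihydrate 1.976 g; pyridoxine hydrochloride 17.960 mg; galactose 54.400 g; nicotinic acid 7.800 mg; sodium bicarbonate 12.680 g

Scale factor relative to 1 L: 4.
calcium chloride dihydrate: 0.494 g/L × 4 L = 1.976 g
pyridoxine hydrochloride: 4.49 mg/L × 4 L = 17.960 mg
galactose: 13.6 g/L × 4 L = 54.400 g
nicotinic acid: 1.95 mg/L × 4 L = 7.800 mg
sodium bicarbonate: 3.17 g/L × 4 L = 12.680 g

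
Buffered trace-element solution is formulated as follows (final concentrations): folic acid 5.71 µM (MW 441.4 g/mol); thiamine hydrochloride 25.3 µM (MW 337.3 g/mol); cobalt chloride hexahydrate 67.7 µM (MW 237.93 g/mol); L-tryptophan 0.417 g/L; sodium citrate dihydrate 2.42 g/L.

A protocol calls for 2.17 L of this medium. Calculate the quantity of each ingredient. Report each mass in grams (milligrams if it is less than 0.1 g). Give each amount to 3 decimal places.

Scale factor relative to 1 L: 2.17.
folic acid: 5.71 µmol/L × 441.4 g/mol × 2.17 L ÷ 1000 = 5.469 mg
thiamine hydrochloride: 25.3 µmol/L × 337.3 g/mol × 2.17 L ÷ 1000 = 18.518 mg
cobalt chloride hexahydrate: 67.7 µmol/L × 237.93 g/mol × 2.17 L ÷ 1000 = 34.954 mg
L-tryptophan: 0.417 g/L × 2.17 L = 0.905 g
sodium citrate dihydrate: 2.42 g/L × 2.17 L = 5.251 g

folic acid 5.469 mg; thiamine hydrochloride 18.518 mg; cobalt chloride hexahydrate 34.954 mg; L-tryptophan 0.905 g; sodium citrate dihydrate 5.251 g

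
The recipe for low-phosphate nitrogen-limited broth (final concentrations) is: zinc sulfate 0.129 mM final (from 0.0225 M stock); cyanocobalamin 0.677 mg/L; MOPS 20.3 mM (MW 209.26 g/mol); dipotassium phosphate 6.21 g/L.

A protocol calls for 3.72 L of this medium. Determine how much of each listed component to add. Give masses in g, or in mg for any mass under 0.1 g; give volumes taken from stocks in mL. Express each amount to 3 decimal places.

zinc sulfate 21.328 mL; cyanocobalamin 2.518 mg; MOPS 15.802 g; dipotassium phosphate 23.101 g

Scale factor relative to 1 L: 3.72.
zinc sulfate: C1V1 = C2V2 → 0.129 mM × 3720 mL ÷ 22.5 mM = 21.328 mL
cyanocobalamin: 0.677 mg/L × 3.72 L = 2.518 mg
MOPS: 20.3 mmol/L × 209.26 g/mol × 3.72 L ÷ 1000 = 15.802 g
dipotassium phosphate: 6.21 g/L × 3.72 L = 23.101 g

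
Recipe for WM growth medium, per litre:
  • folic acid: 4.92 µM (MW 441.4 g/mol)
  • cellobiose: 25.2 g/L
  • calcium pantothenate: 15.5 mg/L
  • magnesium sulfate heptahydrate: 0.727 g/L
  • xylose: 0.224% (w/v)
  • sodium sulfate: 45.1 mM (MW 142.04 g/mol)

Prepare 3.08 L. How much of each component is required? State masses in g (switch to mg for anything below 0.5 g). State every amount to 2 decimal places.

Working volume: 3.08 L.
folic acid: 4.92 µmol/L × 441.4 g/mol × 3.08 L ÷ 1000 = 6.69 mg
cellobiose: 25.2 g/L × 3.08 L = 77.62 g
calcium pantothenate: 15.5 mg/L × 3.08 L = 47.74 mg
magnesium sulfate heptahydrate: 0.727 g/L × 3.08 L = 2.24 g
xylose: 0.224 g per 100 mL × 3080 mL ÷ 100 = 6.90 g
sodium sulfate: 45.1 mmol/L × 142.04 g/mol × 3.08 L ÷ 1000 = 19.73 g

folic acid 6.69 mg; cellobiose 77.62 g; calcium pantothenate 47.74 mg; magnesium sulfate heptahydrate 2.24 g; xylose 6.90 g; sodium sulfate 19.73 g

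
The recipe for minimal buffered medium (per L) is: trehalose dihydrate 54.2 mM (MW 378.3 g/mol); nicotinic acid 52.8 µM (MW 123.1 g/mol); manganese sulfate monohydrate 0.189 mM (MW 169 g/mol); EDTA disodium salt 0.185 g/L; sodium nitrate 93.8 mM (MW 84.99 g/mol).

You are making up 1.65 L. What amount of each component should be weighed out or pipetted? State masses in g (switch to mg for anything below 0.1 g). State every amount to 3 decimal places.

trehalose dihydrate 33.831 g; nicotinic acid 10.724 mg; manganese sulfate monohydrate 52.703 mg; EDTA disodium salt 0.305 g; sodium nitrate 13.154 g

Working volume: 1.65 L.
trehalose dihydrate: 54.2 mmol/L × 378.3 g/mol × 1.65 L ÷ 1000 = 33.831 g
nicotinic acid: 52.8 µmol/L × 123.1 g/mol × 1.65 L ÷ 1000 = 10.724 mg
manganese sulfate monohydrate: 0.189 mmol/L × 169 mg/mmol × 1.65 L = 52.703 mg
EDTA disodium salt: 0.185 g/L × 1.65 L = 0.305 g
sodium nitrate: 93.8 mmol/L × 84.99 g/mol × 1.65 L ÷ 1000 = 13.154 g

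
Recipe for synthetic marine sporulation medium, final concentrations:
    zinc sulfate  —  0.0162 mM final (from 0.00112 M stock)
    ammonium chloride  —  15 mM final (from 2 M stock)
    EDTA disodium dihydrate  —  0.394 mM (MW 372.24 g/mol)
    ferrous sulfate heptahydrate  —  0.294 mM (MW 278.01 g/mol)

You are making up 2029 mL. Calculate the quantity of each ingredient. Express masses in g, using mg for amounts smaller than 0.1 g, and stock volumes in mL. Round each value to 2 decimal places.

Working volume: 2029 mL = 2.029 L.
zinc sulfate: C1V1 = C2V2 → 0.0162 mM × 2029 mL ÷ 1.12 mM = 29.35 mL
ammonium chloride: V = C2·V2/C1 = 15 mM × 2029 mL ÷ 2000 mM = 15.22 mL
EDTA disodium dihydrate: 0.394 mmol/L × 372.24 g/mol × 2.029 L ÷ 1000 = 0.30 g
ferrous sulfate heptahydrate: 0.294 mmol/L × 278.01 g/mol × 2.029 L ÷ 1000 = 0.17 g

zinc sulfate 29.35 mL; ammonium chloride 15.22 mL; EDTA disodium dihydrate 0.30 g; ferrous sulfate heptahydrate 0.17 g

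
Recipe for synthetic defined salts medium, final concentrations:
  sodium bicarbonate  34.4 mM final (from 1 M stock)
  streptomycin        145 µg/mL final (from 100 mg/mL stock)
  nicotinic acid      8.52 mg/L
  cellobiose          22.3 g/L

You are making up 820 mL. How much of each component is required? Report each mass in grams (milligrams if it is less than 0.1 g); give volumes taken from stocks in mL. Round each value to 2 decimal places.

sodium bicarbonate 28.21 mL; streptomycin 1.19 mL; nicotinic acid 6.99 mg; cellobiose 18.29 g

Scale factor relative to 1 L: 0.82.
sodium bicarbonate: V = C2·V2/C1 = 34.4 mM × 820 mL ÷ 1000 mM = 28.21 mL
streptomycin: dilute stock: 145 µg/mL × 820 mL ÷ 100000 µg/mL = 1.19 mL
nicotinic acid: 8.52 mg/L × 0.82 L = 6.99 mg
cellobiose: 22.3 g/L × 0.82 L = 18.29 g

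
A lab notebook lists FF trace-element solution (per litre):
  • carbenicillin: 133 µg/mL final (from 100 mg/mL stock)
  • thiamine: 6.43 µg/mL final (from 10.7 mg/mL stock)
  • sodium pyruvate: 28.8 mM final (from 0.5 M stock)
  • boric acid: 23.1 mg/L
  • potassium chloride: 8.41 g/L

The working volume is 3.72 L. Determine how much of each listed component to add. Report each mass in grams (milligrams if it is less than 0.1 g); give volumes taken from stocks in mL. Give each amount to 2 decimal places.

Working volume: 3.72 L.
carbenicillin: C1V1 = C2V2 → 133 µg/mL × 3720 mL ÷ 100000 µg/mL = 4.95 mL
thiamine: dilute stock: 6.43 µg/mL × 3720 mL ÷ 10700 µg/mL = 2.24 mL
sodium pyruvate: dilute stock: 28.8 mM × 3720 mL ÷ 500 mM = 214.27 mL
boric acid: 23.1 mg/L × 3.72 L = 85.93 mg
potassium chloride: 8.41 g/L × 3.72 L = 31.29 g

carbenicillin 4.95 mL; thiamine 2.24 mL; sodium pyruvate 214.27 mL; boric acid 85.93 mg; potassium chloride 31.29 g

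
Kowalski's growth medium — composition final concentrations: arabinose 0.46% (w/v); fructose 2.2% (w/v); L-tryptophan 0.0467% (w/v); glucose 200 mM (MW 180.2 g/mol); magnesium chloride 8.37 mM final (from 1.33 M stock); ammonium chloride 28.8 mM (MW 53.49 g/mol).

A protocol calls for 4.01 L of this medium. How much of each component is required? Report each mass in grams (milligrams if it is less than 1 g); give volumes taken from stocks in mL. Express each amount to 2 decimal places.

Working volume: 4.01 L.
arabinose: 0.46% w/v = 4.6 g/L → 4.6 × 4.01 L = 18.45 g
fructose: 2.2% w/v = 22 g/L → 22 × 4.01 L = 88.22 g
L-tryptophan: 0.0467 g per 100 mL × 4010 mL ÷ 100 = 1.87 g
glucose: 200 mmol/L × 180.2 g/mol × 4.01 L ÷ 1000 = 144.52 g
magnesium chloride: C1V1 = C2V2 → 8.37 mM × 4010 mL ÷ 1330 mM = 25.24 mL
ammonium chloride: 28.8 mmol/L × 53.49 g/mol × 4.01 L ÷ 1000 = 6.18 g

arabinose 18.45 g; fructose 88.22 g; L-tryptophan 1.87 g; glucose 144.52 g; magnesium chloride 25.24 mL; ammonium chloride 6.18 g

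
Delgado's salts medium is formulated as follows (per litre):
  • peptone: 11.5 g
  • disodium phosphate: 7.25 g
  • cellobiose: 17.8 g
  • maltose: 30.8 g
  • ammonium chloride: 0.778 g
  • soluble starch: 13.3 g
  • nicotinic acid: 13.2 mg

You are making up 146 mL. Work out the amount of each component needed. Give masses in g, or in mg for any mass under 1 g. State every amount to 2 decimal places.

peptone 1.68 g; disodium phosphate 1.06 g; cellobiose 2.60 g; maltose 4.50 g; ammonium chloride 113.59 mg; soluble starch 1.94 g; nicotinic acid 1.93 mg

Scale factor = 146 mL / 1000 mL = 0.146.
peptone: 11.5 g × (146 mL / 1000 mL) = 1.68 g
disodium phosphate: 7.25 g × (146 mL / 1000 mL) = 1.06 g
cellobiose: 17.8 g × (146 mL / 1000 mL) = 2.60 g
maltose: 30.8 g × (146 mL / 1000 mL) = 4.50 g
ammonium chloride: 0.778 g × (146 mL / 1000 mL) = 0.113588 g = 113.59 mg
soluble starch: 13.3 g × (146 mL / 1000 mL) = 1.94 g
nicotinic acid: 13.2 mg × (146 mL / 1000 mL) = 1.93 mg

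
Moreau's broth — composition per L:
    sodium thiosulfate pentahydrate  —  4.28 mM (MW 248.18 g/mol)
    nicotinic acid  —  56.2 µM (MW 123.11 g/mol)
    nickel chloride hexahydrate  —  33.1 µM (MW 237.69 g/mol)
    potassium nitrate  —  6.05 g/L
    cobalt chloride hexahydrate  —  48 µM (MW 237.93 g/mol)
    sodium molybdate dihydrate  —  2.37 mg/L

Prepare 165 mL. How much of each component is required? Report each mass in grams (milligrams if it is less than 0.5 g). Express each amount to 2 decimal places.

Working volume: 165 mL = 0.165 L.
sodium thiosulfate pentahydrate: 4.28 mmol/L × 248.18 mg/mmol × 0.165 L = 175.26 mg
nicotinic acid: 56.2 µmol/L × 123.11 g/mol × 0.165 L ÷ 1000 = 1.14 mg
nickel chloride hexahydrate: 33.1 µmol/L × 237.69 g/mol × 0.165 L ÷ 1000 = 1.30 mg
potassium nitrate: 6.05 g/L × 0.165 L = 1.00 g
cobalt chloride hexahydrate: 48 µmol/L × 237.93 g/mol × 0.165 L ÷ 1000 = 1.88 mg
sodium molybdate dihydrate: 2.37 mg/L × 0.165 L = 0.39 mg

sodium thiosulfate pentahydrate 175.26 mg; nicotinic acid 1.14 mg; nickel chloride hexahydrate 1.30 mg; potassium nitrate 1.00 g; cobalt chloride hexahydrate 1.88 mg; sodium molybdate dihydrate 0.39 mg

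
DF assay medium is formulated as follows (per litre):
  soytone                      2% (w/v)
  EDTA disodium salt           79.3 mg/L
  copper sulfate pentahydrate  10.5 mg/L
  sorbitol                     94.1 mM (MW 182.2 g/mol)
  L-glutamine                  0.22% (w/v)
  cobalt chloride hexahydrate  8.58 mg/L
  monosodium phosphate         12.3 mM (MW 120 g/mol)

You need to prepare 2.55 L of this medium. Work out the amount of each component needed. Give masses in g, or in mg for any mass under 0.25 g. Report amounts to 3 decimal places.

Scale factor relative to 1 L: 2.55.
soytone: 2% w/v = 20 g/L → 20 × 2.55 L = 51.000 g
EDTA disodium salt: 79.3 mg/L × 2.55 L = 202.215 mg
copper sulfate pentahydrate: 10.5 mg/L × 2.55 L = 26.775 mg
sorbitol: 94.1 mmol/L × 182.2 g/mol × 2.55 L ÷ 1000 = 43.720 g
L-glutamine: 0.22% w/v = 2.2 g/L → 2.2 × 2.55 L = 5.610 g
cobalt chloride hexahydrate: 8.58 mg/L × 2.55 L = 21.879 mg
monosodium phosphate: 12.3 mmol/L × 120 g/mol × 2.55 L ÷ 1000 = 3.764 g

soytone 51.000 g; EDTA disodium salt 202.215 mg; copper sulfate pentahydrate 26.775 mg; sorbitol 43.720 g; L-glutamine 5.610 g; cobalt chloride hexahydrate 21.879 mg; monosodium phosphate 3.764 g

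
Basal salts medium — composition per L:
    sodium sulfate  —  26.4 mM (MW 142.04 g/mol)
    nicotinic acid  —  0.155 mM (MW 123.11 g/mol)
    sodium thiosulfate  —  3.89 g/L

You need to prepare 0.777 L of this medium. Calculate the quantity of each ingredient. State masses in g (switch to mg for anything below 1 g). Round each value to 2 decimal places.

Scale factor relative to 1 L: 0.777.
sodium sulfate: 26.4 mmol/L × 142.04 g/mol × 0.777 L ÷ 1000 = 2.91 g
nicotinic acid: 0.155 mmol/L × 123.11 mg/mmol × 0.777 L = 14.83 mg
sodium thiosulfate: 3.89 g/L × 0.777 L = 3.02 g

sodium sulfate 2.91 g; nicotinic acid 14.83 mg; sodium thiosulfate 3.02 g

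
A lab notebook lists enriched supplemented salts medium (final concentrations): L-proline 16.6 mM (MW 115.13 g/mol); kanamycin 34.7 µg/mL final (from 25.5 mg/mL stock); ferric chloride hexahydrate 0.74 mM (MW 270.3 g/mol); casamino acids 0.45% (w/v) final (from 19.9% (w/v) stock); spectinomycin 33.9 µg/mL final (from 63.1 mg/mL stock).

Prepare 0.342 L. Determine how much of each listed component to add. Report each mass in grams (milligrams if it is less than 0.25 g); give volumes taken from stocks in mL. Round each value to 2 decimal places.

L-proline 0.65 g; kanamycin 0.47 mL; ferric chloride hexahydrate 68.41 mg; casamino acids 7.73 mL; spectinomycin 0.18 mL

Working volume: 0.342 L.
L-proline: 16.6 mmol/L × 115.13 g/mol × 0.342 L ÷ 1000 = 0.65 g
kanamycin: dilute stock: 34.7 µg/mL × 342 mL ÷ 25500 µg/mL = 0.47 mL
ferric chloride hexahydrate: 0.74 mmol/L × 270.3 mg/mmol × 0.342 L = 68.41 mg
casamino acids: V = C2·V2/C1 = 0.45% ÷ 19.9% × 342 mL = 7.73 mL
spectinomycin: V = C2·V2/C1 = 33.9 µg/mL × 342 mL ÷ 63100 µg/mL = 0.18 mL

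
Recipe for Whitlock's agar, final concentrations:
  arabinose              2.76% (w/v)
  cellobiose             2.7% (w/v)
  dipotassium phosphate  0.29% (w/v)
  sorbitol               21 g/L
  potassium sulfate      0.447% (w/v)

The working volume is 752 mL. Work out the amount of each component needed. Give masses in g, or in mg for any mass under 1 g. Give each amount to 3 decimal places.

Target volume = 752 mL = 0.752 L.
arabinose: 2.76 g per 100 mL × 752 mL ÷ 100 = 20.755 g
cellobiose: 2.7 g per 100 mL × 752 mL ÷ 100 = 20.304 g
dipotassium phosphate: 0.29% w/v = 2.9 g/L → 2.9 × 0.752 L = 2.181 g
sorbitol: 21 g/L × 0.752 L = 15.792 g
potassium sulfate: 0.447% w/v = 4.47 g/L → 4.47 × 0.752 L = 3.361 g

arabinose 20.755 g; cellobiose 20.304 g; dipotassium phosphate 2.181 g; sorbitol 15.792 g; potassium sulfate 3.361 g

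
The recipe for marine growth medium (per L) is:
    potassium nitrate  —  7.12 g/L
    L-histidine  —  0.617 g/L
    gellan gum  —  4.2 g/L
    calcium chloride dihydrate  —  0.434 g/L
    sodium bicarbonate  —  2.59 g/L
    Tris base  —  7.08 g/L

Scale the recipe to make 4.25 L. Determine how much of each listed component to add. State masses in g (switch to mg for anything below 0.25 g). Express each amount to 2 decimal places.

potassium nitrate 30.26 g; L-histidine 2.62 g; gellan gum 17.85 g; calcium chloride dihydrate 1.84 g; sodium bicarbonate 11.01 g; Tris base 30.09 g

Working volume: 4.25 L.
potassium nitrate: 7.12 g/L × 4.25 L = 30.26 g
L-histidine: 0.617 g/L × 4.25 L = 2.62 g
gellan gum: 4.2 g/L × 4.25 L = 17.85 g
calcium chloride dihydrate: 0.434 g/L × 4.25 L = 1.84 g
sodium bicarbonate: 2.59 g/L × 4.25 L = 11.01 g
Tris base: 7.08 g/L × 4.25 L = 30.09 g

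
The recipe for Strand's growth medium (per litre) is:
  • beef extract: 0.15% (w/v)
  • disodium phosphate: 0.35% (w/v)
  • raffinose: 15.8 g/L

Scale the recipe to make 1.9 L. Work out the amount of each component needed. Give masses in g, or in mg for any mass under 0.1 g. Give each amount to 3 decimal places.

Working volume: 1.9 L.
beef extract: 0.15 g per 100 mL × 1900 mL ÷ 100 = 2.850 g
disodium phosphate: 0.35% w/v = 3.5 g/L → 3.5 × 1.9 L = 6.650 g
raffinose: 15.8 g/L × 1.9 L = 30.020 g

beef extract 2.850 g; disodium phosphate 6.650 g; raffinose 30.020 g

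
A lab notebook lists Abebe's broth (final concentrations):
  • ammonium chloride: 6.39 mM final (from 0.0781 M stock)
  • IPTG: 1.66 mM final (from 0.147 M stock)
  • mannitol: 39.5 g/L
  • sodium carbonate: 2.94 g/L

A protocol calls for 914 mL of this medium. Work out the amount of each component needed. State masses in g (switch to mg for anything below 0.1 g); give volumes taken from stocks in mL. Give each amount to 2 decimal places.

ammonium chloride 74.78 mL; IPTG 10.32 mL; mannitol 36.10 g; sodium carbonate 2.69 g

Target volume = 914 mL = 0.914 L.
ammonium chloride: C1V1 = C2V2 → 6.39 mM × 914 mL ÷ 78.1 mM = 74.78 mL
IPTG: C1V1 = C2V2 → 1.66 mM × 914 mL ÷ 147 mM = 10.32 mL
mannitol: 39.5 g/L × 0.914 L = 36.10 g
sodium carbonate: 2.94 g/L × 0.914 L = 2.69 g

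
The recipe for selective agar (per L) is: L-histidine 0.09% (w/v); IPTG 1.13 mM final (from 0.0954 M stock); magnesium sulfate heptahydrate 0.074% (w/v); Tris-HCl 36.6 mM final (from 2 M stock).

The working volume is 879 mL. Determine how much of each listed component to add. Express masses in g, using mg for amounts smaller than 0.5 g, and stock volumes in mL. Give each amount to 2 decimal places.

Working volume: 879 mL = 0.879 L.
L-histidine: 0.09 g per 100 mL × 879 mL ÷ 100 = 0.79 g
IPTG: V = C2·V2/C1 = 1.13 mM × 879 mL ÷ 95.4 mM = 10.41 mL
magnesium sulfate heptahydrate: 0.074% w/v = 0.74 g/L → 0.74 × 0.879 L = 0.65 g
Tris-HCl: V = C2·V2/C1 = 36.6 mM × 879 mL ÷ 2000 mM = 16.09 mL

L-histidine 0.79 g; IPTG 10.41 mL; magnesium sulfate heptahydrate 0.65 g; Tris-HCl 16.09 mL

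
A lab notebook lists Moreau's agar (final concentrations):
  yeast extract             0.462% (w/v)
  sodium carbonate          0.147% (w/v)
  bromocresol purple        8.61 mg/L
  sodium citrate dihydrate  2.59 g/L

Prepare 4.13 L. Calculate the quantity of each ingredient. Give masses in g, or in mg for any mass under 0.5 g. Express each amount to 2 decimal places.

yeast extract 19.08 g; sodium carbonate 6.07 g; bromocresol purple 35.56 mg; sodium citrate dihydrate 10.70 g

Scale factor relative to 1 L: 4.13.
yeast extract: 0.462 g per 100 mL × 4130 mL ÷ 100 = 19.08 g
sodium carbonate: 0.147% w/v = 1.47 g/L → 1.47 × 4.13 L = 6.07 g
bromocresol purple: 8.61 mg/L × 4.13 L = 35.56 mg
sodium citrate dihydrate: 2.59 g/L × 4.13 L = 10.70 g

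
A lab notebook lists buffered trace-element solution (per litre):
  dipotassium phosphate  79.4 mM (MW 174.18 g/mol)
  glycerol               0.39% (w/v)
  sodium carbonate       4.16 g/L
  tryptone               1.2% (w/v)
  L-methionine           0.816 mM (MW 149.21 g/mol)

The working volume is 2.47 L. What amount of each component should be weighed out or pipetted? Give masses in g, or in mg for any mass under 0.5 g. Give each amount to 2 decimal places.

Scale factor relative to 1 L: 2.47.
dipotassium phosphate: 79.4 mmol/L × 174.18 g/mol × 2.47 L ÷ 1000 = 34.16 g
glycerol: 0.39% w/v = 3.9 g/L → 3.9 × 2.47 L = 9.63 g
sodium carbonate: 4.16 g/L × 2.47 L = 10.28 g
tryptone: 1.2 g per 100 mL × 2470 mL ÷ 100 = 29.64 g
L-methionine: 0.816 mmol/L × 149.21 mg/mmol × 2.47 L = 300.74 mg

dipotassium phosphate 34.16 g; glycerol 9.63 g; sodium carbonate 10.28 g; tryptone 29.64 g; L-methionine 300.74 mg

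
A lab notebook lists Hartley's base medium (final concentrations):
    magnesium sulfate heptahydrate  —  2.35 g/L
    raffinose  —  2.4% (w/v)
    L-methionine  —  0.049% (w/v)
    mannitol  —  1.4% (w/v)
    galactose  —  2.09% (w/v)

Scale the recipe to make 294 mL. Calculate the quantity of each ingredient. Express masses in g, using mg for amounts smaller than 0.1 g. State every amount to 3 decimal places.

magnesium sulfate heptahydrate 0.691 g; raffinose 7.056 g; L-methionine 0.144 g; mannitol 4.116 g; galactose 6.145 g

Working volume: 294 mL = 0.294 L.
magnesium sulfate heptahydrate: 2.35 g/L × 0.294 L = 0.691 g
raffinose: 2.4 g per 100 mL × 294 mL ÷ 100 = 7.056 g
L-methionine: 0.049 g per 100 mL × 294 mL ÷ 100 = 0.144 g
mannitol: 1.4 g per 100 mL × 294 mL ÷ 100 = 4.116 g
galactose: 2.09 g per 100 mL × 294 mL ÷ 100 = 6.145 g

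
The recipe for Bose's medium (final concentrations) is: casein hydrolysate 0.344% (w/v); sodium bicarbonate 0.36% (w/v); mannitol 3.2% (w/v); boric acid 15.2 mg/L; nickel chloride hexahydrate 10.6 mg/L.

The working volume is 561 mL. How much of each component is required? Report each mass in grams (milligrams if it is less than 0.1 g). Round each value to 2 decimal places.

Scale factor relative to 1 L: 0.561.
casein hydrolysate: 0.344 g per 100 mL × 561 mL ÷ 100 = 1.93 g
sodium bicarbonate: 0.36% w/v = 3.6 g/L → 3.6 × 0.561 L = 2.02 g
mannitol: 3.2 g per 100 mL × 561 mL ÷ 100 = 17.95 g
boric acid: 15.2 mg/L × 0.561 L = 8.53 mg
nickel chloride hexahydrate: 10.6 mg/L × 0.561 L = 5.95 mg

casein hydrolysate 1.93 g; sodium bicarbonate 2.02 g; mannitol 17.95 g; boric acid 8.53 mg; nickel chloride hexahydrate 5.95 mg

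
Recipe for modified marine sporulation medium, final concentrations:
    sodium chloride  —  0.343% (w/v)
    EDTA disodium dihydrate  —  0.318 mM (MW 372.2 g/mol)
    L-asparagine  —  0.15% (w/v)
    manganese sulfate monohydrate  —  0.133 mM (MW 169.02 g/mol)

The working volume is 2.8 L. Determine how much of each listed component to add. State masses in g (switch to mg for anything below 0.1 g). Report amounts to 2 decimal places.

Scale factor relative to 1 L: 2.8.
sodium chloride: 0.343% w/v = 3.43 g/L → 3.43 × 2.8 L = 9.60 g
EDTA disodium dihydrate: 0.318 mmol/L × 372.2 g/mol × 2.8 L ÷ 1000 = 0.33 g
L-asparagine: 0.15 g per 100 mL × 2800 mL ÷ 100 = 4.20 g
manganese sulfate monohydrate: 0.133 mmol/L × 169.02 mg/mmol × 2.8 L = 62.94 mg

sodium chloride 9.60 g; EDTA disodium dihydrate 0.33 g; L-asparagine 4.20 g; manganese sulfate monohydrate 62.94 mg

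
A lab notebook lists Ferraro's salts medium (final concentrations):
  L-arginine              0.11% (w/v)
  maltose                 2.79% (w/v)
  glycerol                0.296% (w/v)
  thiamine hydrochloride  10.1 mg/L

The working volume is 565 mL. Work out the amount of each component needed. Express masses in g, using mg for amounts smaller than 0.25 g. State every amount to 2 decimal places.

L-arginine 0.62 g; maltose 15.76 g; glycerol 1.67 g; thiamine hydrochloride 5.71 mg

Scale factor relative to 1 L: 0.565.
L-arginine: 0.11 g per 100 mL × 565 mL ÷ 100 = 0.62 g
maltose: 2.79 g per 100 mL × 565 mL ÷ 100 = 15.76 g
glycerol: 0.296% w/v = 2.96 g/L → 2.96 × 0.565 L = 1.67 g
thiamine hydrochloride: 10.1 mg/L × 0.565 L = 5.71 mg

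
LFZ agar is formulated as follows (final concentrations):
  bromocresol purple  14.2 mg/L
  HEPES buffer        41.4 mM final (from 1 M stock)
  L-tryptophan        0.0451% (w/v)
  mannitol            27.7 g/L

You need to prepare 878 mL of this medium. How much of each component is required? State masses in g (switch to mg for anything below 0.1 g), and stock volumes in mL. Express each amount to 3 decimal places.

bromocresol purple 12.468 mg; HEPES buffer 36.349 mL; L-tryptophan 0.396 g; mannitol 24.321 g

Working volume: 878 mL = 0.878 L.
bromocresol purple: 14.2 mg/L × 0.878 L = 12.468 mg
HEPES buffer: dilute stock: 41.4 mM × 878 mL ÷ 1000 mM = 36.349 mL
L-tryptophan: 0.0451% w/v = 0.451 g/L → 0.451 × 0.878 L = 0.396 g
mannitol: 27.7 g/L × 0.878 L = 24.321 g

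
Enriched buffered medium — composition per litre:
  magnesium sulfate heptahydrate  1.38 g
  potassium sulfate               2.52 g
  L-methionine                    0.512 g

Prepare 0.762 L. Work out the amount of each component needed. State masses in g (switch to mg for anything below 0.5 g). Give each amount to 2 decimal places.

Scale factor = 762 mL / 1000 mL = 0.762.
magnesium sulfate heptahydrate: 1.38 g × (762 mL / 1000 mL) = 1.05 g
potassium sulfate: 2.52 g × (762 mL / 1000 mL) = 1.92 g
L-methionine: 0.512 g × (762 mL / 1000 mL) = 0.390144 g = 390.14 mg

magnesium sulfate heptahydrate 1.05 g; potassium sulfate 1.92 g; L-methionine 390.14 mg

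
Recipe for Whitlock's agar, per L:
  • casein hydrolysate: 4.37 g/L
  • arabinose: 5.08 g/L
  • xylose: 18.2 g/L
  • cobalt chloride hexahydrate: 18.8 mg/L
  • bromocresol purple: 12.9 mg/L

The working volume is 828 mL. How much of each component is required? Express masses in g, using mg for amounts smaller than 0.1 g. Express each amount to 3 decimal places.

casein hydrolysate 3.618 g; arabinose 4.206 g; xylose 15.070 g; cobalt chloride hexahydrate 15.566 mg; bromocresol purple 10.681 mg

Scale factor relative to 1 L: 0.828.
casein hydrolysate: 4.37 g/L × 0.828 L = 3.618 g
arabinose: 5.08 g/L × 0.828 L = 4.206 g
xylose: 18.2 g/L × 0.828 L = 15.070 g
cobalt chloride hexahydrate: 18.8 mg/L × 0.828 L = 15.566 mg
bromocresol purple: 12.9 mg/L × 0.828 L = 10.681 mg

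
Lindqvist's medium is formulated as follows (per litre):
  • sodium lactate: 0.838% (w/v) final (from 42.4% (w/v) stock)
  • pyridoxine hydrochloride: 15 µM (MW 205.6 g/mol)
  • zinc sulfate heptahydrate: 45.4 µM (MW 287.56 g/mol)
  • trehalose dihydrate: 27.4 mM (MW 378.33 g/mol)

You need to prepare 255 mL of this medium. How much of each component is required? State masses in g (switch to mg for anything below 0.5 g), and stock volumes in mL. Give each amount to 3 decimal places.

sodium lactate 5.040 mL; pyridoxine hydrochloride 0.786 mg; zinc sulfate heptahydrate 3.329 mg; trehalose dihydrate 2.643 g

Working volume: 255 mL = 0.255 L.
sodium lactate: V = C2·V2/C1 = 0.838% ÷ 42.4% × 255 mL = 5.040 mL
pyridoxine hydrochloride: 15 µmol/L × 205.6 g/mol × 0.255 L ÷ 1000 = 0.786 mg
zinc sulfate heptahydrate: 45.4 µmol/L × 287.56 g/mol × 0.255 L ÷ 1000 = 3.329 mg
trehalose dihydrate: 27.4 mmol/L × 378.33 g/mol × 0.255 L ÷ 1000 = 2.643 g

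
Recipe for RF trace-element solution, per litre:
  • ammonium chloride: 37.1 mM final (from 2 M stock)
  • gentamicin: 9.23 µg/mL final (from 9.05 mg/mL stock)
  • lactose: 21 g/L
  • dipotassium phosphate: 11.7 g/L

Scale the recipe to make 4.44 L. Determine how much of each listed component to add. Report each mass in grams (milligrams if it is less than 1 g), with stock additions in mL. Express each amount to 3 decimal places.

Scale factor relative to 1 L: 4.44.
ammonium chloride: C1V1 = C2V2 → 37.1 mM × 4440 mL ÷ 2000 mM = 82.362 mL
gentamicin: dilute stock: 9.23 µg/mL × 4440 mL ÷ 9050 µg/mL = 4.528 mL
lactose: 21 g/L × 4.44 L = 93.240 g
dipotassium phosphate: 11.7 g/L × 4.44 L = 51.948 g

ammonium chloride 82.362 mL; gentamicin 4.528 mL; lactose 93.240 g; dipotassium phosphate 51.948 g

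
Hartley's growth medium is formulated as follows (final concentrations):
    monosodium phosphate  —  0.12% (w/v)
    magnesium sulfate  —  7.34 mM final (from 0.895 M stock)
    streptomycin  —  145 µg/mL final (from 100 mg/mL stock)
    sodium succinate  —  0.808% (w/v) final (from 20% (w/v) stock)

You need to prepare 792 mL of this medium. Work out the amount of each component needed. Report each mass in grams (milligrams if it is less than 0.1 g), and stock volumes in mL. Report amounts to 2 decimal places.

monosodium phosphate 0.95 g; magnesium sulfate 6.50 mL; streptomycin 1.15 mL; sodium succinate 32.00 mL

Working volume: 792 mL = 0.792 L.
monosodium phosphate: 0.12 g per 100 mL × 792 mL ÷ 100 = 0.95 g
magnesium sulfate: C1V1 = C2V2 → 7.34 mM × 792 mL ÷ 895 mM = 6.50 mL
streptomycin: dilute stock: 145 µg/mL × 792 mL ÷ 100000 µg/mL = 1.15 mL
sodium succinate: C1V1 = C2V2 → 0.808% ÷ 20% × 792 mL = 32.00 mL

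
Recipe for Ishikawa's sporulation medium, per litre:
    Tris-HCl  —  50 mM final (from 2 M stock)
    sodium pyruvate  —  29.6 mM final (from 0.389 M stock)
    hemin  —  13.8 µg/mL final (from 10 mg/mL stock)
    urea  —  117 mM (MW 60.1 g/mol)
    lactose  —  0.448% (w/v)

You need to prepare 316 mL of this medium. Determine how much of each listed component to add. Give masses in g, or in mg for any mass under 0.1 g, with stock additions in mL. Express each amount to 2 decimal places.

Scale factor relative to 1 L: 0.316.
Tris-HCl: C1V1 = C2V2 → 50 mM × 316 mL ÷ 2000 mM = 7.90 mL
sodium pyruvate: dilute stock: 29.6 mM × 316 mL ÷ 389 mM = 24.05 mL
hemin: C1V1 = C2V2 → 13.8 µg/mL × 316 mL ÷ 10000 µg/mL = 0.44 mL
urea: 117 mmol/L × 60.1 g/mol × 0.316 L ÷ 1000 = 2.22 g
lactose: 0.448 g per 100 mL × 316 mL ÷ 100 = 1.42 g

Tris-HCl 7.90 mL; sodium pyruvate 24.05 mL; hemin 0.44 mL; urea 2.22 g; lactose 1.42 g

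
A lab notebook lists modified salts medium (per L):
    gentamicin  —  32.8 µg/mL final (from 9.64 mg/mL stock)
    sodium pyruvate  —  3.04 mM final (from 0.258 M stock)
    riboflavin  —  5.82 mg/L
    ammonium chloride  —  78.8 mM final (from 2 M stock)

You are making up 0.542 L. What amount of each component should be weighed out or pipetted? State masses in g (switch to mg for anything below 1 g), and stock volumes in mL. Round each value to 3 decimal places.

gentamicin 1.844 mL; sodium pyruvate 6.386 mL; riboflavin 3.154 mg; ammonium chloride 21.355 mL

Scale factor relative to 1 L: 0.542.
gentamicin: V = C2·V2/C1 = 32.8 µg/mL × 542 mL ÷ 9640 µg/mL = 1.844 mL
sodium pyruvate: V = C2·V2/C1 = 3.04 mM × 542 mL ÷ 258 mM = 6.386 mL
riboflavin: 5.82 mg/L × 0.542 L = 3.154 mg
ammonium chloride: V = C2·V2/C1 = 78.8 mM × 542 mL ÷ 2000 mM = 21.355 mL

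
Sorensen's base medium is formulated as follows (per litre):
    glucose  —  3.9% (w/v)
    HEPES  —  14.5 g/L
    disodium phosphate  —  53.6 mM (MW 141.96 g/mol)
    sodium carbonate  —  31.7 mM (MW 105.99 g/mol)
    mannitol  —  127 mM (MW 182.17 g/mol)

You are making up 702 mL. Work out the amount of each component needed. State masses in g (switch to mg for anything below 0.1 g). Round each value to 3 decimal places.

Scale factor relative to 1 L: 0.702.
glucose: 3.9 g per 100 mL × 702 mL ÷ 100 = 27.378 g
HEPES: 14.5 g/L × 0.702 L = 10.179 g
disodium phosphate: 53.6 mmol/L × 141.96 g/mol × 0.702 L ÷ 1000 = 5.342 g
sodium carbonate: 31.7 mmol/L × 105.99 g/mol × 0.702 L ÷ 1000 = 2.359 g
mannitol: 127 mmol/L × 182.17 g/mol × 0.702 L ÷ 1000 = 16.241 g

glucose 27.378 g; HEPES 10.179 g; disodium phosphate 5.342 g; sodium carbonate 2.359 g; mannitol 16.241 g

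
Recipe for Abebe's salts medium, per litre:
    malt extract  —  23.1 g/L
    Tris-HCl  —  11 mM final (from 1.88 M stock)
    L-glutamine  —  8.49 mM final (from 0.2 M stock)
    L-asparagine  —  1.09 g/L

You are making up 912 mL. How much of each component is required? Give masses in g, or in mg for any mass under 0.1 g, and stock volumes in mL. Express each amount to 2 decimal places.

malt extract 21.07 g; Tris-HCl 5.34 mL; L-glutamine 38.71 mL; L-asparagine 0.99 g

Target volume = 912 mL = 0.912 L.
malt extract: 23.1 g/L × 0.912 L = 21.07 g
Tris-HCl: dilute stock: 11 mM × 912 mL ÷ 1880 mM = 5.34 mL
L-glutamine: C1V1 = C2V2 → 8.49 mM × 912 mL ÷ 200 mM = 38.71 mL
L-asparagine: 1.09 g/L × 0.912 L = 0.99 g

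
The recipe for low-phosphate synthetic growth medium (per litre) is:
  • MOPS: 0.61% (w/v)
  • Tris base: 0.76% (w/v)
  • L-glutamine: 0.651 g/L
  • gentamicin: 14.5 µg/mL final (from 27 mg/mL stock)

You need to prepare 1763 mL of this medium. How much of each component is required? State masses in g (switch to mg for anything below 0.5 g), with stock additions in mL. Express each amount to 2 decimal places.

MOPS 10.75 g; Tris base 13.40 g; L-glutamine 1.15 g; gentamicin 0.95 mL

Scale factor relative to 1 L: 1.763.
MOPS: 0.61 g per 100 mL × 1763 mL ÷ 100 = 10.75 g
Tris base: 0.76 g per 100 mL × 1763 mL ÷ 100 = 13.40 g
L-glutamine: 0.651 g/L × 1.763 L = 1.15 g
gentamicin: V = C2·V2/C1 = 14.5 µg/mL × 1763 mL ÷ 27000 µg/mL = 0.95 mL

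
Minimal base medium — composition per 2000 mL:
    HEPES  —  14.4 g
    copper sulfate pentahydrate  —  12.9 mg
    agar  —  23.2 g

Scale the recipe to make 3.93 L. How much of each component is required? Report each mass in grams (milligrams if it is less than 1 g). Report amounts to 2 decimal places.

Ratio of target to recipe volume: 3930 / 2000 = 1.965.
HEPES: 14.4 g × (3930 mL / 2000 mL) = 28.30 g
copper sulfate pentahydrate: 12.9 mg × (3930 mL / 2000 mL) = 25.35 mg
agar: 23.2 g × (3930 mL / 2000 mL) = 45.59 g

HEPES 28.30 g; copper sulfate pentahydrate 25.35 mg; agar 45.59 g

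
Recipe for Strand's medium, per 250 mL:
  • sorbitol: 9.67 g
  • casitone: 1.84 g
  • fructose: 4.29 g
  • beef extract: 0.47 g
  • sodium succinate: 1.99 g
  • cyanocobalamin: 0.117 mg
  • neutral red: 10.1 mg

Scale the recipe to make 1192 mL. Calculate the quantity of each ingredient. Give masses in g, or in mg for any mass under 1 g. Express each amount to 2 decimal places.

sorbitol 46.11 g; casitone 8.77 g; fructose 20.45 g; beef extract 2.24 g; sodium succinate 9.49 g; cyanocobalamin 0.56 mg; neutral red 48.16 mg

Ratio of target to recipe volume: 1192 / 250 = 4.768.
sorbitol: 9.67 g × (1192 mL / 250 mL) = 46.11 g
casitone: 1.84 g × (1192 mL / 250 mL) = 8.77 g
fructose: 4.29 g × (1192 mL / 250 mL) = 20.45 g
beef extract: 0.47 g × (1192 mL / 250 mL) = 2.24 g
sodium succinate: 1.99 g × (1192 mL / 250 mL) = 9.49 g
cyanocobalamin: 0.117 mg × (1192 mL / 250 mL) = 0.56 mg
neutral red: 10.1 mg × (1192 mL / 250 mL) = 48.16 mg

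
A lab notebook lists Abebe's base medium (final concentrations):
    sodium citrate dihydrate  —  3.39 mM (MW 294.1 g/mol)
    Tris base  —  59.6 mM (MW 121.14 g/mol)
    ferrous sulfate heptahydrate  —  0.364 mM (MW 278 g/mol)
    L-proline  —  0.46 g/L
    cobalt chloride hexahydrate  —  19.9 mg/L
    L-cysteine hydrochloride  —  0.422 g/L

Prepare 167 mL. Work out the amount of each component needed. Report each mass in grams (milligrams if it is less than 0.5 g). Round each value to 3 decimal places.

Working volume: 167 mL = 0.167 L.
sodium citrate dihydrate: 3.39 mmol/L × 294.1 mg/mmol × 0.167 L = 166.499 mg
Tris base: 59.6 mmol/L × 121.14 g/mol × 0.167 L ÷ 1000 = 1.206 g
ferrous sulfate heptahydrate: 0.364 mmol/L × 278 mg/mmol × 0.167 L = 16.899 mg
L-proline: 0.46 g/L × 0.167 L = 0.07682 g = 76.820 mg
cobalt chloride hexahydrate: 19.9 mg/L × 0.167 L = 3.323 mg
L-cysteine hydrochloride: 0.422 g/L × 0.167 L = 0.070474 g = 70.474 mg

sodium citrate dihydrate 166.499 mg; Tris base 1.206 g; ferrous sulfate heptahydrate 16.899 mg; L-proline 76.820 mg; cobalt chloride hexahydrate 3.323 mg; L-cysteine hydrochloride 70.474 mg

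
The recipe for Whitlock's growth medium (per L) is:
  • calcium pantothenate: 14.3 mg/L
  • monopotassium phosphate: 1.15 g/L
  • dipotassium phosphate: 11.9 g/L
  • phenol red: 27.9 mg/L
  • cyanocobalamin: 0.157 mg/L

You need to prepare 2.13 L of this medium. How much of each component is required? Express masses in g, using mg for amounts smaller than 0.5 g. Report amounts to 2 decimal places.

calcium pantothenate 30.46 mg; monopotassium phosphate 2.45 g; dipotassium phosphate 25.35 g; phenol red 59.43 mg; cyanocobalamin 0.33 mg

Scale factor relative to 1 L: 2.13.
calcium pantothenate: 14.3 mg/L × 2.13 L = 30.46 mg
monopotassium phosphate: 1.15 g/L × 2.13 L = 2.45 g
dipotassium phosphate: 11.9 g/L × 2.13 L = 25.35 g
phenol red: 27.9 mg/L × 2.13 L = 59.43 mg
cyanocobalamin: 0.157 mg/L × 2.13 L = 0.33 mg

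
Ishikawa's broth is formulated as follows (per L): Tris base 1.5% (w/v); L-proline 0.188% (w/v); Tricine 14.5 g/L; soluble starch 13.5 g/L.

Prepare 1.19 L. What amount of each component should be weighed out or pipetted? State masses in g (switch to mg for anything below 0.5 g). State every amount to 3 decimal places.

Tris base 17.850 g; L-proline 2.237 g; Tricine 17.255 g; soluble starch 16.065 g

Scale factor relative to 1 L: 1.19.
Tris base: 1.5% w/v = 15 g/L → 15 × 1.19 L = 17.850 g
L-proline: 0.188 g per 100 mL × 1190 mL ÷ 100 = 2.237 g
Tricine: 14.5 g/L × 1.19 L = 17.255 g
soluble starch: 13.5 g/L × 1.19 L = 16.065 g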